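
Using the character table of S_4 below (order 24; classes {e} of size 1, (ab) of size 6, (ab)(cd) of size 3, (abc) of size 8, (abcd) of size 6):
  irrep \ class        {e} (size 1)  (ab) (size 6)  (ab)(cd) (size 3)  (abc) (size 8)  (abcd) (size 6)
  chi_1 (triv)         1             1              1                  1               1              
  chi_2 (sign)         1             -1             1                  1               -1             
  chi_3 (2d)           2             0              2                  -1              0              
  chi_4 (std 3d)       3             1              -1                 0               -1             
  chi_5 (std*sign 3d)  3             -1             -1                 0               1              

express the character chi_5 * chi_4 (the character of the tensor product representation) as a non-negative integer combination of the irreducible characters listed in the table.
chi_5 tensor chi_4 = chi_2 + chi_3 + chi_4 + chi_5 (all other irreducibles have multiplicity 0).

Proof sketch: The character of a tensor product is the pointwise product (chi_5 * chi_4)(C) = chi_5(C) * chi_4(C):
  {e}: (3)*(3), (ab): (-1)*(1), (ab)(cd): (-1)*(-1), (abc): (0)*(0), (abcd): (1)*(-1)
so (chi_5 * chi_4) takes values
  {e} -> 9, (ab) -> -1, (ab)(cd) -> 1, (abc) -> 0, (abcd) -> -1.
Now take the inner product of this character with each irreducible chi from the table, <chi_5*chi_4, chi> = (1/24) sum_C |C| (chi_5*chi_4)(C) conj(chi(C)):
  <chi_5*chi_4, chi_1> = (1/24)[1*(9)*conj(1) + 6*(-1)*conj(1) + 3*(1)*conj(1) + 8*(0)*conj(1) + 6*(-1)*conj(1)]
      = (1/24)[(9) + (-6) + (3) + (0) + (-6)] = 0/24 = 0
  <chi_5*chi_4, chi_2> = (1/24)[1*(9)*conj(1) + 6*(-1)*conj(-1) + 3*(1)*conj(1) + 8*(0)*conj(1) + 6*(-1)*conj(-1)]
      = (1/24)[(9) + (6) + (3) + (0) + (6)] = 24/24 = 1
  <chi_5*chi_4, chi_3> = (1/24)[1*(9)*conj(2) + 6*(-1)*conj(0) + 3*(1)*conj(2) + 8*(0)*conj(-1) + 6*(-1)*conj(0)]
      = (1/24)[(18) + (0) + (6) + (0) + (0)] = 24/24 = 1
  <chi_5*chi_4, chi_4> = (1/24)[1*(9)*conj(3) + 6*(-1)*conj(1) + 3*(1)*conj(-1) + 8*(0)*conj(0) + 6*(-1)*conj(-1)]
      = (1/24)[(27) + (-6) + (-3) + (0) + (6)] = 24/24 = 1
  <chi_5*chi_4, chi_5> = (1/24)[1*(9)*conj(3) + 6*(-1)*conj(-1) + 3*(1)*conj(-1) + 8*(0)*conj(0) + 6*(-1)*conj(1)]
      = (1/24)[(27) + (6) + (-3) + (0) + (-6)] = 24/24 = 1
Hence the multiplicities are chi_2: 1, chi_3: 1, chi_4: 1, chi_5: 1. Dimension check: dim(chi_5)*dim(chi_4) = 3*3 = 9 and sum (mult * dim) = 1*1 + 1*2 + 1*3 + 1*3 = 9.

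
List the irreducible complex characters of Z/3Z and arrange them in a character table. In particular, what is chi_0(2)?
Character table of Z/3Z (irreps indexed chi_0,...,chi_2 with chi_k(m) = zeta_3^(k*m), zeta_3 = exp(2*pi*i/3)):
  irrep \ class  {0} (size 1)  {1} (size 1)    {2} (size 1)  
  chi_0          1             1               1             
  chi_1          1             exp(2*I*pi/3)   exp(-2*I*pi/3)
  chi_2          1             exp(-2*I*pi/3)  exp(2*I*pi/3) 

Spot check: chi_0(2) = zeta_3^(0*2) = zeta_3^0 = 1.

Z/3Z is abelian, so all 3 irreducible complex representations are 1-dimensional. They are given by chi_k(m) = zeta_3^(k*m) for k = 0,...,2. Row orthogonality: sum_m chi_k(m) conj(chi_l(m)) = 3 * [k = l].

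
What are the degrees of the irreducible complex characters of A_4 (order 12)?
Dimensions: 1, 1, 1, 3

Argument: There are 4 irreducibles (= number of conjugacy classes). Their dimensions d_i satisfy sum d_i^2 = |G| = 12: 1 + 1 + 1 + 9 = 12.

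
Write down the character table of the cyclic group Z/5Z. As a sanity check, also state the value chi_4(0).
Character table of Z/5Z (irreps indexed chi_0,...,chi_4 with chi_k(m) = zeta_5^(k*m), zeta_5 = exp(2*pi*i/5)):
  irrep \ class  {0} (size 1)  {1} (size 1)    {2} (size 1)    {3} (size 1)    {4} (size 1)  
  chi_0          1             1               1               1               1             
  chi_1          1             exp(2*I*pi/5)   exp(4*I*pi/5)   exp(-4*I*pi/5)  exp(-2*I*pi/5)
  chi_2          1             exp(4*I*pi/5)   exp(-2*I*pi/5)  exp(2*I*pi/5)   exp(-4*I*pi/5)
  chi_3          1             exp(-4*I*pi/5)  exp(2*I*pi/5)   exp(-2*I*pi/5)  exp(4*I*pi/5) 
  chi_4          1             exp(-2*I*pi/5)  exp(-4*I*pi/5)  exp(4*I*pi/5)   exp(2*I*pi/5) 

Spot check: chi_4(0) = zeta_5^(4*0) = zeta_5^0 = 1.

Details: Z/5Z is abelian, so all 5 irreducible complex representations are 1-dimensional. They are given by chi_k(m) = zeta_5^(k*m) for k = 0,...,4. Row orthogonality: sum_m chi_k(m) conj(chi_l(m)) = 5 * [k = l].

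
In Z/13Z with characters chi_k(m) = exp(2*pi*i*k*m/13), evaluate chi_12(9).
chi_12(9) = zeta_13^108 = exp(8*I*pi/13)

Working: chi_12(9) = zeta_13^(12*9) = zeta_13^108. Since zeta_13^13 = 1, this equals zeta_13^4 = exp(2*pi*i*4/13) = exp(8*I*pi/13).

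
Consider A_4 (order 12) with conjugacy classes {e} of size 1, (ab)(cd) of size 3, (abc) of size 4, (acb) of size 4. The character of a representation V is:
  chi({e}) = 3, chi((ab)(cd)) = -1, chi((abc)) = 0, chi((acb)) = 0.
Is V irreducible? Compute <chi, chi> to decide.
Irreducible: <chi, chi> = 1.

Solution. <chi, chi> = (1/|G|) sum_C |C| * |chi(C)|^2 = (1/12)[1*|3|^2 + 3*|-1|^2 + 4*|0|^2 + 4*|0|^2]
  = (1/12)[(9) + (3) + (0) + (0)] = 12/12 = 1.
(Exp terms are combined using exp(i*s)*conj(exp(i*t)) = exp(i*(s-t)), and sums of them are collapsed using the identity that for every m > 1 the m distinct m-th roots of unity sum to 0, e.g. 1 + exp(2*I*pi/3) + exp(-2*I*pi/3) = 0.)
A character is irreducible iff <chi, chi> = 1, so this representation is irreducible.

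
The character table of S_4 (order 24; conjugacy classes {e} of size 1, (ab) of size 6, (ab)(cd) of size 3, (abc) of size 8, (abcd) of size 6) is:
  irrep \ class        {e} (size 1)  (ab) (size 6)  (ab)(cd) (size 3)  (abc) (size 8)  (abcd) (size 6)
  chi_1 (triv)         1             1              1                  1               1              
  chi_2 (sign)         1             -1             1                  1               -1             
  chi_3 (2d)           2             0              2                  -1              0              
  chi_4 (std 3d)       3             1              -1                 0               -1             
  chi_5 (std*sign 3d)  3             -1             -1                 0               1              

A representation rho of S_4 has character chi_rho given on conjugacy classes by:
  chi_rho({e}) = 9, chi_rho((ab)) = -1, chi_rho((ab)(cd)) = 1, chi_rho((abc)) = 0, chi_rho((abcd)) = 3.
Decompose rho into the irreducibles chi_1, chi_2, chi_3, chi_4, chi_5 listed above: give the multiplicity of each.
Multiplicities: chi_1: 1, chi_2: 0, chi_3: 1, chi_4: 0, chi_5: 2.

Why: Use <chi_rho, chi> = (1/|G|) sum_C |C| * chi_rho(C) * conj(chi(C)) with |G| = 24 for each irreducible chi in the table:
  <chi_rho, chi_1> = (1/24)[1*(9)*conj(1) + 6*(-1)*conj(1) + 3*(1)*conj(1) + 8*(0)*conj(1) + 6*(3)*conj(1)]
      = (1/24)[(9) + (-6) + (3) + (0) + (18)] = 24/24 = 1
  <chi_rho, chi_2> = (1/24)[1*(9)*conj(1) + 6*(-1)*conj(-1) + 3*(1)*conj(1) + 8*(0)*conj(1) + 6*(3)*conj(-1)]
      = (1/24)[(9) + (6) + (3) + (0) + (-18)] = 0/24 = 0
  <chi_rho, chi_3> = (1/24)[1*(9)*conj(2) + 6*(-1)*conj(0) + 3*(1)*conj(2) + 8*(0)*conj(-1) + 6*(3)*conj(0)]
      = (1/24)[(18) + (0) + (6) + (0) + (0)] = 24/24 = 1
  <chi_rho, chi_4> = (1/24)[1*(9)*conj(3) + 6*(-1)*conj(1) + 3*(1)*conj(-1) + 8*(0)*conj(0) + 6*(3)*conj(-1)]
      = (1/24)[(27) + (-6) + (-3) + (0) + (-18)] = 0/24 = 0
  <chi_rho, chi_5> = (1/24)[1*(9)*conj(3) + 6*(-1)*conj(-1) + 3*(1)*conj(-1) + 8*(0)*conj(0) + 6*(3)*conj(1)]
      = (1/24)[(27) + (6) + (-3) + (0) + (18)] = 48/24 = 2
Dimension check: dim(rho) = sum (mult * dim) = 1*1 + 0*1 + 1*2 + 0*3 + 2*3 = 9 = chi_rho(e) = 9.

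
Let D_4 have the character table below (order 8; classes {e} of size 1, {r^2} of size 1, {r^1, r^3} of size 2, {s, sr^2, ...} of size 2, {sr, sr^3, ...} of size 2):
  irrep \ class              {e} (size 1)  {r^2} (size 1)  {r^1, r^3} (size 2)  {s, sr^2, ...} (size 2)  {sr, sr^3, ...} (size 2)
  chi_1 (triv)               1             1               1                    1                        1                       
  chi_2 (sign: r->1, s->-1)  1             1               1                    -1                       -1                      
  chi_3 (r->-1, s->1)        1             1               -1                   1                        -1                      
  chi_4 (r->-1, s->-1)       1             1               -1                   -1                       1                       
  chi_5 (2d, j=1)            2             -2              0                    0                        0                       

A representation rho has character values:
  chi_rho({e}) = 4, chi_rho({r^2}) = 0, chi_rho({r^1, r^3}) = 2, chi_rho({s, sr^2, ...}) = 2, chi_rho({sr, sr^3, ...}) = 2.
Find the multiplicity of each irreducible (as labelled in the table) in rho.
Multiplicities: chi_1: 2, chi_2: 0, chi_3: 0, chi_4: 0, chi_5: 1.

Solution. Use <chi_rho, chi> = (1/|G|) sum_C |C| * chi_rho(C) * conj(chi(C)) with |G| = 8 for each irreducible chi in the table:
  <chi_rho, chi_1> = (1/8)[1*(4)*conj(1) + 1*(0)*conj(1) + 2*(2)*conj(1) + 2*(2)*conj(1) + 2*(2)*conj(1)]
      = (1/8)[(4) + (0) + (4) + (4) + (4)] = 16/8 = 2
  <chi_rho, chi_2> = (1/8)[1*(4)*conj(1) + 1*(0)*conj(1) + 2*(2)*conj(1) + 2*(2)*conj(-1) + 2*(2)*conj(-1)]
      = (1/8)[(4) + (0) + (4) + (-4) + (-4)] = 0/8 = 0
  <chi_rho, chi_3> = (1/8)[1*(4)*conj(1) + 1*(0)*conj(1) + 2*(2)*conj(-1) + 2*(2)*conj(1) + 2*(2)*conj(-1)]
      = (1/8)[(4) + (0) + (-4) + (4) + (-4)] = 0/8 = 0
  <chi_rho, chi_4> = (1/8)[1*(4)*conj(1) + 1*(0)*conj(1) + 2*(2)*conj(-1) + 2*(2)*conj(-1) + 2*(2)*conj(1)]
      = (1/8)[(4) + (0) + (-4) + (-4) + (4)] = 0/8 = 0
  <chi_rho, chi_5> = (1/8)[1*(4)*conj(2) + 1*(0)*conj(-2) + 2*(2)*conj(0) + 2*(2)*conj(0) + 2*(2)*conj(0)]
      = (1/8)[(8) + (0) + (0) + (0) + (0)] = 8/8 = 1
Dimension check: dim(rho) = sum (mult * dim) = 2*1 + 0*1 + 0*1 + 0*1 + 1*2 = 4 = chi_rho(e) = 4.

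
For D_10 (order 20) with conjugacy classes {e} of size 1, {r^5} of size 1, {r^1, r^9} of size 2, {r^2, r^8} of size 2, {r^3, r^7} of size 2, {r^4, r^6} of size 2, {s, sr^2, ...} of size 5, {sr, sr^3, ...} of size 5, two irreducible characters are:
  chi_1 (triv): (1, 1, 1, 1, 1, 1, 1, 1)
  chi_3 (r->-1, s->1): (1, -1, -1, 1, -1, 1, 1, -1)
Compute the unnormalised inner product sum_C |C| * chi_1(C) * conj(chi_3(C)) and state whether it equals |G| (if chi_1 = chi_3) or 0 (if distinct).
Sum = 0; so <chi_1, chi_3> = 0 (distinct irreducibles are orthogonal).

Working: Compute term by term over conjugacy classes (|C| * chi_1(C) * conj(chi_3(C))):
  1*(1)*conj(1) + 1*(1)*conj(-1) + 2*(1)*conj(-1) + 2*(1)*conj(1) + 2*(1)*conj(-1) + 2*(1)*conj(1) + 5*(1)*conj(1) + 5*(1)*conj(-1)
  = (1) + (-1) + (-2) + (2) + (-2) + (2) + (5) + (-5)
  = 0.
Dividing by |G| = 20 gives 0/20 = 0, matching the row-orthogonality relation <chi_1, chi_3> = [chi_1 = chi_3].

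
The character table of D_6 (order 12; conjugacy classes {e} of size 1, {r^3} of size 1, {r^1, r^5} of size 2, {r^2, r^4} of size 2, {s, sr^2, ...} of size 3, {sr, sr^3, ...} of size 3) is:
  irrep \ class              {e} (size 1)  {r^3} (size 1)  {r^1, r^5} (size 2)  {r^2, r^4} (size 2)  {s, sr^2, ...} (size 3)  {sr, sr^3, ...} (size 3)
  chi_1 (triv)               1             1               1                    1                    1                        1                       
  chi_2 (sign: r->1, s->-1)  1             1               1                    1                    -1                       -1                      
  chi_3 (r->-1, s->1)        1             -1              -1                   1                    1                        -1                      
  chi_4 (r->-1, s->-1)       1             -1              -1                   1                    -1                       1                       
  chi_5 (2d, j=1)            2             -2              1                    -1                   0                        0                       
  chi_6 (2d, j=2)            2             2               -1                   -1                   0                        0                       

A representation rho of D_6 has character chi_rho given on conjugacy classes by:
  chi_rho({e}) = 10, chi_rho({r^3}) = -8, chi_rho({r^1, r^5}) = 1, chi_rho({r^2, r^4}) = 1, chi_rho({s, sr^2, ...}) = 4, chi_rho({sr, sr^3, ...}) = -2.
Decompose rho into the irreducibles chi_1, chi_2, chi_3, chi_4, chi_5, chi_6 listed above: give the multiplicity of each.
Multiplicities: chi_1: 1, chi_2: 0, chi_3: 3, chi_4: 0, chi_5: 3, chi_6: 0.

Proof sketch: Use <chi_rho, chi> = (1/|G|) sum_C |C| * chi_rho(C) * conj(chi(C)) with |G| = 12 for each irreducible chi in the table:
  <chi_rho, chi_1> = (1/12)[1*(10)*conj(1) + 1*(-8)*conj(1) + 2*(1)*conj(1) + 2*(1)*conj(1) + 3*(4)*conj(1) + 3*(-2)*conj(1)]
      = (1/12)[(10) + (-8) + (2) + (2) + (12) + (-6)] = 12/12 = 1
  <chi_rho, chi_2> = (1/12)[1*(10)*conj(1) + 1*(-8)*conj(1) + 2*(1)*conj(1) + 2*(1)*conj(1) + 3*(4)*conj(-1) + 3*(-2)*conj(-1)]
      = (1/12)[(10) + (-8) + (2) + (2) + (-12) + (6)] = 0/12 = 0
  <chi_rho, chi_3> = (1/12)[1*(10)*conj(1) + 1*(-8)*conj(-1) + 2*(1)*conj(-1) + 2*(1)*conj(1) + 3*(4)*conj(1) + 3*(-2)*conj(-1)]
      = (1/12)[(10) + (8) + (-2) + (2) + (12) + (6)] = 36/12 = 3
  <chi_rho, chi_4> = (1/12)[1*(10)*conj(1) + 1*(-8)*conj(-1) + 2*(1)*conj(-1) + 2*(1)*conj(1) + 3*(4)*conj(-1) + 3*(-2)*conj(1)]
      = (1/12)[(10) + (8) + (-2) + (2) + (-12) + (-6)] = 0/12 = 0
  <chi_rho, chi_5> = (1/12)[1*(10)*conj(2) + 1*(-8)*conj(-2) + 2*(1)*conj(1) + 2*(1)*conj(-1) + 3*(4)*conj(0) + 3*(-2)*conj(0)]
      = (1/12)[(20) + (16) + (2) + (-2) + (0) + (0)] = 36/12 = 3
  <chi_rho, chi_6> = (1/12)[1*(10)*conj(2) + 1*(-8)*conj(2) + 2*(1)*conj(-1) + 2*(1)*conj(-1) + 3*(4)*conj(0) + 3*(-2)*conj(0)]
      = (1/12)[(20) + (-16) + (-2) + (-2) + (0) + (0)] = 0/12 = 0
Dimension check: dim(rho) = sum (mult * dim) = 1*1 + 0*1 + 3*1 + 0*1 + 3*2 + 0*2 = 10 = chi_rho(e) = 10.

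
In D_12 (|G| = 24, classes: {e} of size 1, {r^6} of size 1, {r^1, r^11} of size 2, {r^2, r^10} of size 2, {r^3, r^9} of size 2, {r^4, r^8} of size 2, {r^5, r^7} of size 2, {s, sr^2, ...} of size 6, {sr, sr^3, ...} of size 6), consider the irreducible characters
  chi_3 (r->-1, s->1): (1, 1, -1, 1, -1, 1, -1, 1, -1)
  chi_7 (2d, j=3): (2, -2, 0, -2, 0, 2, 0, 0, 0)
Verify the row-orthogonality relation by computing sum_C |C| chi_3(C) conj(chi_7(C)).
Sum = 0; so <chi_3, chi_7> = 0 (distinct irreducibles are orthogonal).

Proof sketch: Compute term by term over conjugacy classes (|C| * chi_3(C) * conj(chi_7(C))):
  1*(1)*conj(2) + 1*(1)*conj(-2) + 2*(-1)*conj(0) + 2*(1)*conj(-2) + 2*(-1)*conj(0) + 2*(1)*conj(2) + 2*(-1)*conj(0) + 6*(1)*conj(0) + 6*(-1)*conj(0)
  = (2) + (-2) + (0) + (-4) + (0) + (4) + (0) + (0) + (0)
  = 0.
Dividing by |G| = 24 gives 0/24 = 0, matching the row-orthogonality relation <chi_3, chi_7> = [chi_3 = chi_7].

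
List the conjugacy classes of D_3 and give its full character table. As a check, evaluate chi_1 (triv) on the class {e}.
Conjugacy classes: {e} of size 1, {r^1, r^2} of size 2, {s, sr, ..., sr^2} of size 3.
Character table:
  irrep \ class              {e} (size 1)  {r^1, r^2} (size 2)  {s, sr, ..., sr^2} (size 3)
  chi_1 (triv)               1             1                    1                          
  chi_2 (sign: r->1, s->-1)  1             1                    -1                         
  chi_3 (2d, j=1)            2             -1                   0                          

Spot check: chi_1 (triv) on {e} = 1.

Derivation: D_3 has order 2*3 = 6 with 3 conjugacy classes, hence 3 irreducibles. Sum of squared dims 1 + 1 + 4 = 6 = |G|. Linear characters come from the abelianisation; the 2-dimensional irreps have character r^k -> 2*cos(2*pi*j*k/3), reflections -> 0.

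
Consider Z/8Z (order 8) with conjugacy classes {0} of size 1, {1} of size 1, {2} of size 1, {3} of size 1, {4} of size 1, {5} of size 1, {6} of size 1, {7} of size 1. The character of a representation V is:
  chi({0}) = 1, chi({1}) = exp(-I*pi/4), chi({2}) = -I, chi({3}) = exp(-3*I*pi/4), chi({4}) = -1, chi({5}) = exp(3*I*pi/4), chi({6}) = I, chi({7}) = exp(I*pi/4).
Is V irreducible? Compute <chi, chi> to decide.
Irreducible: <chi, chi> = 1.

Argument: <chi, chi> = (1/|G|) sum_C |C| * |chi(C)|^2 = (1/8)[1*|1|^2 + 1*|exp(-I*pi/4)|^2 + 1*|-I|^2 + 1*|exp(-3*I*pi/4)|^2 + 1*|-1|^2 + 1*|exp(3*I*pi/4)|^2 + 1*|I|^2 + 1*|exp(I*pi/4)|^2]
  = (1/8)[(1) + (1) + (1) + (1) + (1) + (1) + (1) + (1)] = 8/8 = 1.
(Exp terms are combined using exp(i*s)*conj(exp(i*t)) = exp(i*(s-t)), and sums of them are collapsed using the identity that for every m > 1 the m distinct m-th roots of unity sum to 0, e.g. 1 + exp(2*I*pi/3) + exp(-2*I*pi/3) = 0.)
A character is irreducible iff <chi, chi> = 1, so this representation is irreducible.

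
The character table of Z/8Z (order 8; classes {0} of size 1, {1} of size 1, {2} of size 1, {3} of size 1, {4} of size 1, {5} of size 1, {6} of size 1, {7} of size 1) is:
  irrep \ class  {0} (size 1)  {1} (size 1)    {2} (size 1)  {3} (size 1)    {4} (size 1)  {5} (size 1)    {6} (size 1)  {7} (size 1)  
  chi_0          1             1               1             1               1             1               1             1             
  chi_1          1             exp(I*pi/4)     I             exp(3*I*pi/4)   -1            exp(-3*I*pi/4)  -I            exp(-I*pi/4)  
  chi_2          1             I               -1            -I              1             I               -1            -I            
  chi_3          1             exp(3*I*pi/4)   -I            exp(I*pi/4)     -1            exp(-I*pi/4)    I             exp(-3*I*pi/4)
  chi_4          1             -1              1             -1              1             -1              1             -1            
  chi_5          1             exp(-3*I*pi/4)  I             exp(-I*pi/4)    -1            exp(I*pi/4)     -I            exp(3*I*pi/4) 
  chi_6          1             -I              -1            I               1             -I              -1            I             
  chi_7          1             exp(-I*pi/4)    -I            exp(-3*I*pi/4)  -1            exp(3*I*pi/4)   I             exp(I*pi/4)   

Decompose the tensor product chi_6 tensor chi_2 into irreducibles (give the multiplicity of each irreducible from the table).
chi_6 tensor chi_2 = chi_0 (all other irreducibles have multiplicity 0).

Argument: The character of a tensor product is the pointwise product (chi_6 * chi_2)(C) = chi_6(C) * chi_2(C):
  {0}: (1)*(1), {1}: (-I)*(I), {2}: (-1)*(-1), {3}: (I)*(-I), {4}: (1)*(1), {5}: (-I)*(I), {6}: (-1)*(-1), {7}: (I)*(-I)
so (chi_6 * chi_2) takes values
  {0} -> 1, {1} -> 1, {2} -> 1, {3} -> 1, {4} -> 1, {5} -> 1, {6} -> 1, {7} -> 1.
Now take the inner product of this character with each irreducible chi from the table, <chi_6*chi_2, chi> = (1/8) sum_C |C| (chi_6*chi_2)(C) conj(chi(C)):
  <chi_6*chi_2, chi_0> = (1/8)[1*(1)*conj(1) + 1*(1)*conj(1) + 1*(1)*conj(1) + 1*(1)*conj(1) + 1*(1)*conj(1) + 1*(1)*conj(1) + 1*(1)*conj(1) + 1*(1)*conj(1)]
      = (1/8)[(1) + (1) + (1) + (1) + (1) + (1) + (1) + (1)] = 8/8 = 1
  <chi_6*chi_2, chi_1> = (1/8)[1*(1)*conj(1) + 1*(1)*conj(exp(I*pi/4)) + 1*(1)*conj(I) + 1*(1)*conj(exp(3*I*pi/4)) + 1*(1)*conj(-1) + 1*(1)*conj(exp(-3*I*pi/4)) + 1*(1)*conj(-I) + 1*(1)*conj(exp(-I*pi/4))]
      = (1/8)[(1) + (exp(-I*pi/4)) + (-I) + (exp(-3*I*pi/4)) + (-1) + (exp(3*I*pi/4)) + (I) + (exp(I*pi/4))] = 0/8 = 0
  <chi_6*chi_2, chi_2> = (1/8)[1*(1)*conj(1) + 1*(1)*conj(I) + 1*(1)*conj(-1) + 1*(1)*conj(-I) + 1*(1)*conj(1) + 1*(1)*conj(I) + 1*(1)*conj(-1) + 1*(1)*conj(-I)]
      = (1/8)[(1) + (-I) + (-1) + (I) + (1) + (-I) + (-1) + (I)] = 0/8 = 0
  <chi_6*chi_2, chi_3> = (1/8)[1*(1)*conj(1) + 1*(1)*conj(exp(3*I*pi/4)) + 1*(1)*conj(-I) + 1*(1)*conj(exp(I*pi/4)) + 1*(1)*conj(-1) + 1*(1)*conj(exp(-I*pi/4)) + 1*(1)*conj(I) + 1*(1)*conj(exp(-3*I*pi/4))]
      = (1/8)[(1) + (exp(-3*I*pi/4)) + (I) + (exp(-I*pi/4)) + (-1) + (exp(I*pi/4)) + (-I) + (exp(3*I*pi/4))] = 0/8 = 0
  <chi_6*chi_2, chi_4> = (1/8)[1*(1)*conj(1) + 1*(1)*conj(-1) + 1*(1)*conj(1) + 1*(1)*conj(-1) + 1*(1)*conj(1) + 1*(1)*conj(-1) + 1*(1)*conj(1) + 1*(1)*conj(-1)]
      = (1/8)[(1) + (-1) + (1) + (-1) + (1) + (-1) + (1) + (-1)] = 0/8 = 0
  <chi_6*chi_2, chi_5> = (1/8)[1*(1)*conj(1) + 1*(1)*conj(exp(-3*I*pi/4)) + 1*(1)*conj(I) + 1*(1)*conj(exp(-I*pi/4)) + 1*(1)*conj(-1) + 1*(1)*conj(exp(I*pi/4)) + 1*(1)*conj(-I) + 1*(1)*conj(exp(3*I*pi/4))]
      = (1/8)[(1) + (exp(3*I*pi/4)) + (-I) + (exp(I*pi/4)) + (-1) + (exp(-I*pi/4)) + (I) + (exp(-3*I*pi/4))] = 0/8 = 0
  <chi_6*chi_2, chi_6> = (1/8)[1*(1)*conj(1) + 1*(1)*conj(-I) + 1*(1)*conj(-1) + 1*(1)*conj(I) + 1*(1)*conj(1) + 1*(1)*conj(-I) + 1*(1)*conj(-1) + 1*(1)*conj(I)]
      = (1/8)[(1) + (I) + (-1) + (-I) + (1) + (I) + (-1) + (-I)] = 0/8 = 0
  <chi_6*chi_2, chi_7> = (1/8)[1*(1)*conj(1) + 1*(1)*conj(exp(-I*pi/4)) + 1*(1)*conj(-I) + 1*(1)*conj(exp(-3*I*pi/4)) + 1*(1)*conj(-1) + 1*(1)*conj(exp(3*I*pi/4)) + 1*(1)*conj(I) + 1*(1)*conj(exp(I*pi/4))]
      = (1/8)[(1) + (exp(I*pi/4)) + (I) + (exp(3*I*pi/4)) + (-1) + (exp(-3*I*pi/4)) + (-I) + (exp(-I*pi/4))] = 0/8 = 0
(Exp terms are combined using exp(i*s)*conj(exp(i*t)) = exp(i*(s-t)), and sums of them are collapsed using the identity that for every m > 1 the m distinct m-th roots of unity sum to 0, e.g. 1 + exp(2*I*pi/3) + exp(-2*I*pi/3) = 0.)
Hence the multiplicities are chi_0: 1. Dimension check: dim(chi_6)*dim(chi_2) = 1*1 = 1 and sum (mult * dim) = 1*1 = 1.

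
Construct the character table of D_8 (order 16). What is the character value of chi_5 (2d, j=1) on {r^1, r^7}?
Conjugacy classes: {e} of size 1, {r^4} of size 1, {r^1, r^7} of size 2, {r^2, r^6} of size 2, {r^3, r^5} of size 2, {s, sr^2, ...} of size 4, {sr, sr^3, ...} of size 4.
Character table:
  irrep \ class              {e} (size 1)  {r^4} (size 1)  {r^1, r^7} (size 2)  {r^2, r^6} (size 2)  {r^3, r^5} (size 2)  {s, sr^2, ...} (size 4)  {sr, sr^3, ...} (size 4)
  chi_1 (triv)               1             1               1                    1                    1                    1                        1                       
  chi_2 (sign: r->1, s->-1)  1             1               1                    1                    1                    -1                       -1                      
  chi_3 (r->-1, s->1)        1             1               -1                   1                    -1                   1                        -1                      
  chi_4 (r->-1, s->-1)       1             1               -1                   1                    -1                   -1                       1                       
  chi_5 (2d, j=1)            2             -2              sqrt(2)              0                    -sqrt(2)             0                        0                       
  chi_6 (2d, j=2)            2             2               0                    -2                   0                    0                        0                       
  chi_7 (2d, j=3)            2             -2              -sqrt(2)             0                    sqrt(2)              0                        0                       

Spot check: chi_5 (2d, j=1) on {r^1, r^7} = sqrt(2).

Argument: D_8 has order 2*8 = 16 with 7 conjugacy classes, hence 7 irreducibles. Sum of squared dims 1 + 1 + 1 + 1 + 4 + 4 + 4 = 16 = |G|. Linear characters come from the abelianisation; the 2-dimensional irreps have character r^k -> 2*cos(2*pi*j*k/8), reflections -> 0.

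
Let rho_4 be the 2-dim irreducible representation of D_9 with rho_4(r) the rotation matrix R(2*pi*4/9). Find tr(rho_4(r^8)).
chi_{rho_4}(r^8) = 2*cos(2*pi*4*8/9) = -2*cos(pi/9)

Reasoning: rho_4(r^8) is rotation by angle 2*pi*4*8/9, whose trace is 2*cos(2*pi*4*8/9) = -2*cos(pi/9).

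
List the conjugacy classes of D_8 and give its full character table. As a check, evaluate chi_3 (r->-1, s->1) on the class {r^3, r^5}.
Conjugacy classes: {e} of size 1, {r^4} of size 1, {r^1, r^7} of size 2, {r^2, r^6} of size 2, {r^3, r^5} of size 2, {s, sr^2, ...} of size 4, {sr, sr^3, ...} of size 4.
Character table:
  irrep \ class              {e} (size 1)  {r^4} (size 1)  {r^1, r^7} (size 2)  {r^2, r^6} (size 2)  {r^3, r^5} (size 2)  {s, sr^2, ...} (size 4)  {sr, sr^3, ...} (size 4)
  chi_1 (triv)               1             1               1                    1                    1                    1                        1                       
  chi_2 (sign: r->1, s->-1)  1             1               1                    1                    1                    -1                       -1                      
  chi_3 (r->-1, s->1)        1             1               -1                   1                    -1                   1                        -1                      
  chi_4 (r->-1, s->-1)       1             1               -1                   1                    -1                   -1                       1                       
  chi_5 (2d, j=1)            2             -2              sqrt(2)              0                    -sqrt(2)             0                        0                       
  chi_6 (2d, j=2)            2             2               0                    -2                   0                    0                        0                       
  chi_7 (2d, j=3)            2             -2              -sqrt(2)             0                    sqrt(2)              0                        0                       

Spot check: chi_3 (r->-1, s->1) on {r^3, r^5} = -1.

Solution. D_8 has order 2*8 = 16 with 7 conjugacy classes, hence 7 irreducibles. Sum of squared dims 1 + 1 + 1 + 1 + 4 + 4 + 4 = 16 = |G|. Linear characters come from the abelianisation; the 2-dimensional irreps have character r^k -> 2*cos(2*pi*j*k/8), reflections -> 0.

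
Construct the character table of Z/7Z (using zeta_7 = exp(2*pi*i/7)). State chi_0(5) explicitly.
Character table of Z/7Z (irreps indexed chi_0,...,chi_6 with chi_k(m) = zeta_7^(k*m), zeta_7 = exp(2*pi*i/7)):
  irrep \ class  {0} (size 1)  {1} (size 1)    {2} (size 1)    {3} (size 1)    {4} (size 1)    {5} (size 1)    {6} (size 1)  
  chi_0          1             1               1               1               1               1               1             
  chi_1          1             exp(2*I*pi/7)   exp(4*I*pi/7)   exp(6*I*pi/7)   exp(-6*I*pi/7)  exp(-4*I*pi/7)  exp(-2*I*pi/7)
  chi_2          1             exp(4*I*pi/7)   exp(-6*I*pi/7)  exp(-2*I*pi/7)  exp(2*I*pi/7)   exp(6*I*pi/7)   exp(-4*I*pi/7)
  chi_3          1             exp(6*I*pi/7)   exp(-2*I*pi/7)  exp(4*I*pi/7)   exp(-4*I*pi/7)  exp(2*I*pi/7)   exp(-6*I*pi/7)
  chi_4          1             exp(-6*I*pi/7)  exp(2*I*pi/7)   exp(-4*I*pi/7)  exp(4*I*pi/7)   exp(-2*I*pi/7)  exp(6*I*pi/7) 
  chi_5          1             exp(-4*I*pi/7)  exp(6*I*pi/7)   exp(2*I*pi/7)   exp(-2*I*pi/7)  exp(-6*I*pi/7)  exp(4*I*pi/7) 
  chi_6          1             exp(-2*I*pi/7)  exp(-4*I*pi/7)  exp(-6*I*pi/7)  exp(6*I*pi/7)   exp(4*I*pi/7)   exp(2*I*pi/7) 

Spot check: chi_0(5) = zeta_7^(0*5) = zeta_7^0 = 1.

Proof sketch: Z/7Z is abelian, so all 7 irreducible complex representations are 1-dimensional. They are given by chi_k(m) = zeta_7^(k*m) for k = 0,...,6. Row orthogonality: sum_m chi_k(m) conj(chi_l(m)) = 7 * [k = l].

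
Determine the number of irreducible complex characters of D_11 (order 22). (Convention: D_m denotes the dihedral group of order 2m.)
7

Working: The number of irreducible complex representations of a finite group equals its number of conjugacy classes. D_11 has 7 conjugacy classes ((n+3)/2 for n odd), so D_11 (order 22) has exactly 7 irreducible complex representations.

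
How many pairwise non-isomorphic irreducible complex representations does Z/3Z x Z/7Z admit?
21

Details: The number of irreducible complex representations of a finite group equals its number of conjugacy classes. Z/3Z x Z/7Z is abelian of order 21, so every element is its own conjugacy class: 21 classes, so Z/3Z x Z/7Z (order 21) has exactly 21 irreducible complex representations.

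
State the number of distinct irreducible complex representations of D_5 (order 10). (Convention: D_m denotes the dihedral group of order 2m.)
4

Justification: The number of irreducible complex representations of a finite group equals its number of conjugacy classes. D_5 has 4 conjugacy classes ((n+3)/2 for n odd), so D_5 (order 10) has exactly 4 irreducible complex representations.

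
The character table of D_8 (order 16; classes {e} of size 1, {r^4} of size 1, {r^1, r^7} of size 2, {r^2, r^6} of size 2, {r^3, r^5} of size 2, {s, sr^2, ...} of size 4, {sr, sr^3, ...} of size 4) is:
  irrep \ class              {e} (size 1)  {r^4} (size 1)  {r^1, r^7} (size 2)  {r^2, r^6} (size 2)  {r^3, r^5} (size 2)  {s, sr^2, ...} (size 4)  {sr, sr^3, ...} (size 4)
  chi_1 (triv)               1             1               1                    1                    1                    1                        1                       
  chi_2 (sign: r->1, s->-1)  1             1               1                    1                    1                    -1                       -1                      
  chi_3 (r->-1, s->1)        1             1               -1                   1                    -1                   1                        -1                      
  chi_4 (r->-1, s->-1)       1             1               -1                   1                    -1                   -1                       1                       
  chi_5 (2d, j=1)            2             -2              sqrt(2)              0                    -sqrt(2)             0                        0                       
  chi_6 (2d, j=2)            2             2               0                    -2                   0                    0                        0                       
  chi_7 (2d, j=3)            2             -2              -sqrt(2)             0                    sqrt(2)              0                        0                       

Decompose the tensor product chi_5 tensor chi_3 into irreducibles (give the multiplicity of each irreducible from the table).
chi_5 tensor chi_3 = chi_7 (all other irreducibles have multiplicity 0).

Why: The character of a tensor product is the pointwise product (chi_5 * chi_3)(C) = chi_5(C) * chi_3(C):
  {e}: (2)*(1), {r^4}: (-2)*(1), {r^1, r^7}: (sqrt(2))*(-1), {r^2, r^6}: (0)*(1), {r^3, r^5}: (-sqrt(2))*(-1), {s, sr^2, ...}: (0)*(1), {sr, sr^3, ...}: (0)*(-1)
so (chi_5 * chi_3) takes values
  {e} -> 2, {r^4} -> -2, {r^1, r^7} -> -sqrt(2), {r^2, r^6} -> 0, {r^3, r^5} -> sqrt(2), {s, sr^2, ...} -> 0, {sr, sr^3, ...} -> 0.
Now take the inner product of this character with each irreducible chi from the table, <chi_5*chi_3, chi> = (1/16) sum_C |C| (chi_5*chi_3)(C) conj(chi(C)):
  <chi_5*chi_3, chi_1> = (1/16)[1*(2)*conj(1) + 1*(-2)*conj(1) + 2*(-sqrt(2))*conj(1) + 2*(0)*conj(1) + 2*(sqrt(2))*conj(1) + 4*(0)*conj(1) + 4*(0)*conj(1)]
      = (1/16)[(2) + (-2) + (-2*sqrt(2)) + (0) + (2*sqrt(2)) + (0) + (0)] = 0/16 = 0
  <chi_5*chi_3, chi_2> = (1/16)[1*(2)*conj(1) + 1*(-2)*conj(1) + 2*(-sqrt(2))*conj(1) + 2*(0)*conj(1) + 2*(sqrt(2))*conj(1) + 4*(0)*conj(-1) + 4*(0)*conj(-1)]
      = (1/16)[(2) + (-2) + (-2*sqrt(2)) + (0) + (2*sqrt(2)) + (0) + (0)] = 0/16 = 0
  <chi_5*chi_3, chi_3> = (1/16)[1*(2)*conj(1) + 1*(-2)*conj(1) + 2*(-sqrt(2))*conj(-1) + 2*(0)*conj(1) + 2*(sqrt(2))*conj(-1) + 4*(0)*conj(1) + 4*(0)*conj(-1)]
      = (1/16)[(2) + (-2) + (2*sqrt(2)) + (0) + (-2*sqrt(2)) + (0) + (0)] = 0/16 = 0
  <chi_5*chi_3, chi_4> = (1/16)[1*(2)*conj(1) + 1*(-2)*conj(1) + 2*(-sqrt(2))*conj(-1) + 2*(0)*conj(1) + 2*(sqrt(2))*conj(-1) + 4*(0)*conj(-1) + 4*(0)*conj(1)]
      = (1/16)[(2) + (-2) + (2*sqrt(2)) + (0) + (-2*sqrt(2)) + (0) + (0)] = 0/16 = 0
  <chi_5*chi_3, chi_5> = (1/16)[1*(2)*conj(2) + 1*(-2)*conj(-2) + 2*(-sqrt(2))*conj(sqrt(2)) + 2*(0)*conj(0) + 2*(sqrt(2))*conj(-sqrt(2)) + 4*(0)*conj(0) + 4*(0)*conj(0)]
      = (1/16)[(4) + (4) + (-4) + (0) + (-4) + (0) + (0)] = 0/16 = 0
  <chi_5*chi_3, chi_6> = (1/16)[1*(2)*conj(2) + 1*(-2)*conj(2) + 2*(-sqrt(2))*conj(0) + 2*(0)*conj(-2) + 2*(sqrt(2))*conj(0) + 4*(0)*conj(0) + 4*(0)*conj(0)]
      = (1/16)[(4) + (-4) + (0) + (0) + (0) + (0) + (0)] = 0/16 = 0
  <chi_5*chi_3, chi_7> = (1/16)[1*(2)*conj(2) + 1*(-2)*conj(-2) + 2*(-sqrt(2))*conj(-sqrt(2)) + 2*(0)*conj(0) + 2*(sqrt(2))*conj(sqrt(2)) + 4*(0)*conj(0) + 4*(0)*conj(0)]
      = (1/16)[(4) + (4) + (4) + (0) + (4) + (0) + (0)] = 16/16 = 1
Hence the multiplicities are chi_7: 1. Dimension check: dim(chi_5)*dim(chi_3) = 2*1 = 2 and sum (mult * dim) = 1*2 = 2.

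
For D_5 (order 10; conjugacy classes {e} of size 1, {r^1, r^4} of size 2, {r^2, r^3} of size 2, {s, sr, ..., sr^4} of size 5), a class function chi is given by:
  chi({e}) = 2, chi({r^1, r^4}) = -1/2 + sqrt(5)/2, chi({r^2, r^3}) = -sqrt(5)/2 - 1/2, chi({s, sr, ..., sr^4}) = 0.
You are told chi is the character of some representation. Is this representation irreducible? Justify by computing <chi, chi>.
Irreducible: <chi, chi> = 1.

Working: <chi, chi> = (1/|G|) sum_C |C| * |chi(C)|^2 = (1/10)[1*|2|^2 + 2*|-1/2 + sqrt(5)/2|^2 + 2*|-sqrt(5)/2 - 1/2|^2 + 5*|0|^2]
  = (1/10)[(4) + (3 - sqrt(5)) + (sqrt(5) + 3) + (0)] = 10/10 = 1.
A character is irreducible iff <chi, chi> = 1, so this representation is irreducible.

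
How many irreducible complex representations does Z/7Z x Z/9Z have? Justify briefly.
63

Proof sketch: The number of irreducible complex representations of a finite group equals its number of conjugacy classes. Z/7Z x Z/9Z is abelian of order 63, so every element is its own conjugacy class: 63 classes, so Z/7Z x Z/9Z (order 63) has exactly 63 irreducible complex representations.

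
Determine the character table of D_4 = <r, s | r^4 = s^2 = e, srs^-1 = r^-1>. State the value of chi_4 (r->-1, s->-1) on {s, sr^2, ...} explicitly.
Conjugacy classes: {e} of size 1, {r^2} of size 1, {r^1, r^3} of size 2, {s, sr^2, ...} of size 2, {sr, sr^3, ...} of size 2.
Character table:
  irrep \ class              {e} (size 1)  {r^2} (size 1)  {r^1, r^3} (size 2)  {s, sr^2, ...} (size 2)  {sr, sr^3, ...} (size 2)
  chi_1 (triv)               1             1               1                    1                        1                       
  chi_2 (sign: r->1, s->-1)  1             1               1                    -1                       -1                      
  chi_3 (r->-1, s->1)        1             1               -1                   1                        -1                      
  chi_4 (r->-1, s->-1)       1             1               -1                   -1                       1                       
  chi_5 (2d, j=1)            2             -2              0                    0                        0                       

Spot check: chi_4 (r->-1, s->-1) on {s, sr^2, ...} = -1.

D_4 has order 2*4 = 8 with 5 conjugacy classes, hence 5 irreducibles. Sum of squared dims 1 + 1 + 1 + 1 + 4 = 8 = |G|. Linear characters come from the abelianisation; the 2-dimensional irreps have character r^k -> 2*cos(2*pi*j*k/4), reflections -> 0.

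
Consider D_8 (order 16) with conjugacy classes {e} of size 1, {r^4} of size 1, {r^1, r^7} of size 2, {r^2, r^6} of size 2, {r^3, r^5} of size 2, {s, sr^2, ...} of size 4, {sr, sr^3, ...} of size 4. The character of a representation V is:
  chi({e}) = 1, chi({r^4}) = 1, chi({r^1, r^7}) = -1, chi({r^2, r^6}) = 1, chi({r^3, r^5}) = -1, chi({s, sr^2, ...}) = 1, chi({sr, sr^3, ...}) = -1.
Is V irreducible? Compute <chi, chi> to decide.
Irreducible: <chi, chi> = 1.

Justification: <chi, chi> = (1/|G|) sum_C |C| * |chi(C)|^2 = (1/16)[1*|1|^2 + 1*|1|^2 + 2*|-1|^2 + 2*|1|^2 + 2*|-1|^2 + 4*|1|^2 + 4*|-1|^2]
  = (1/16)[(1) + (1) + (2) + (2) + (2) + (4) + (4)] = 16/16 = 1.
A character is irreducible iff <chi, chi> = 1, so this representation is irreducible.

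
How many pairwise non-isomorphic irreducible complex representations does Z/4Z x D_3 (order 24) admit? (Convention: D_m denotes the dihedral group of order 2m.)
12

Why: The number of irreducible complex representations of a finite group equals its number of conjugacy classes. For a direct product, #classes(G x H) = #classes(G) * #classes(H). Z/4Z has 4 classes (abelian), D_3 has 3 classes, so 4 * 3 = 12, so Z/4Z x D_3 (order 24) has exactly 12 irreducible complex representations.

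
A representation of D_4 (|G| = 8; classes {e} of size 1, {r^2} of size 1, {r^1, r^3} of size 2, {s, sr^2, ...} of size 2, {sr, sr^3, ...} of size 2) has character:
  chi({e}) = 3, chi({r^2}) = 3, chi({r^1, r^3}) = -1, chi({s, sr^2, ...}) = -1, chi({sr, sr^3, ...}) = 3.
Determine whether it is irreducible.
Not irreducible (reducible): <chi, chi> = 5 > 1.

Justification: <chi, chi> = (1/|G|) sum_C |C| * |chi(C)|^2 = (1/8)[1*|3|^2 + 1*|3|^2 + 2*|-1|^2 + 2*|-1|^2 + 2*|3|^2]
  = (1/8)[(9) + (9) + (2) + (2) + (18)] = 40/8 = 5.
A character is irreducible iff <chi, chi> = 1, so this representation is reducible.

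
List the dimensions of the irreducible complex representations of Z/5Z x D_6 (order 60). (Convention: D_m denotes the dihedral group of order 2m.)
Dimensions: 1, 1, 1, 1, 1, 1, 1, 1, 1, 1, 1, 1, 1, 1, 1, 1, 1, 1, 1, 1, 2, 2, 2, 2, 2, 2, 2, 2, 2, 2

Why: There are 30 irreducibles (= number of conjugacy classes). Their dimensions d_i satisfy sum d_i^2 = |G| = 60: 1 + 1 + 1 + 1 + 1 + 1 + 1 + 1 + 1 + 1 + 1 + 1 + 1 + 1 + 1 + 1 + 1 + 1 + 1 + 1 + 4 + 4 + 4 + 4 + 4 + 4 + 4 + 4 + 4 + 4 = 60. (For the product with Z/5Z: each of the 5 1-dim characters of Z/5Z tensors with each irrep of D_6, giving 5 copies of each D_6-dimension.)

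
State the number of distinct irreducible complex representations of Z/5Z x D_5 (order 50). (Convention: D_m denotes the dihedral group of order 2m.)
20

Derivation: The number of irreducible complex representations of a finite group equals its number of conjugacy classes. For a direct product, #classes(G x H) = #classes(G) * #classes(H). Z/5Z has 5 classes (abelian), D_5 has 4 classes, so 5 * 4 = 20, so Z/5Z x D_5 (order 50) has exactly 20 irreducible complex representations.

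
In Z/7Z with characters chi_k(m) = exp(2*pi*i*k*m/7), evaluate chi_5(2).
chi_5(2) = zeta_7^10 = exp(6*I*pi/7)

Working: chi_5(2) = zeta_7^(5*2) = zeta_7^10. Since zeta_7^7 = 1, this equals zeta_7^3 = exp(2*pi*i*3/7) = exp(6*I*pi/7).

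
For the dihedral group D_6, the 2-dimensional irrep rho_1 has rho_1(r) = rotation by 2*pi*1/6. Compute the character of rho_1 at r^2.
chi_{rho_1}(r^2) = 2*cos(2*pi*1*2/6) = -1

rho_1(r^2) is rotation by angle 2*pi*1*2/6, whose trace is 2*cos(2*pi*1*2/6) = -1.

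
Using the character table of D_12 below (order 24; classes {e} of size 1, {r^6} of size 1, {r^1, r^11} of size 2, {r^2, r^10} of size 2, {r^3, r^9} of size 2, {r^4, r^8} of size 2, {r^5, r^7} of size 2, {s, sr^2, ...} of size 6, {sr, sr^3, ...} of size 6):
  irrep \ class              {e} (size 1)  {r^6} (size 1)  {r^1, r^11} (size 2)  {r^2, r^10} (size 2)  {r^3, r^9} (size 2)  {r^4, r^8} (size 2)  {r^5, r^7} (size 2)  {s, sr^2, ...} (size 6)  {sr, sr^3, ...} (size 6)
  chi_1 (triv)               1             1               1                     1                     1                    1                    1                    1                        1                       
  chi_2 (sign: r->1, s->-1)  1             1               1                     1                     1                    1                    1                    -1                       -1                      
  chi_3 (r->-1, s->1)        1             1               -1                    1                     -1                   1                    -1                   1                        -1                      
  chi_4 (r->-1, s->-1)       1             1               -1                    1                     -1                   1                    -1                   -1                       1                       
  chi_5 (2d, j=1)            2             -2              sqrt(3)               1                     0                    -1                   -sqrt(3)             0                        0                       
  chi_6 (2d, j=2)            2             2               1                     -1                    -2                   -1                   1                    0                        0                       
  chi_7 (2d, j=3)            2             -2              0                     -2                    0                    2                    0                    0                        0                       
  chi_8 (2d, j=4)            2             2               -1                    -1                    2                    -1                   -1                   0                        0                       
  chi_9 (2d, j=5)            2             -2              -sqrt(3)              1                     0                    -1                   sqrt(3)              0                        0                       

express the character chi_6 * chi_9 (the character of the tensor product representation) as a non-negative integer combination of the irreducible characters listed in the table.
chi_6 tensor chi_9 = chi_7 + chi_9 (all other irreducibles have multiplicity 0).

The character of a tensor product is the pointwise product (chi_6 * chi_9)(C) = chi_6(C) * chi_9(C):
  {e}: (2)*(2), {r^6}: (2)*(-2), {r^1, r^11}: (1)*(-sqrt(3)), {r^2, r^10}: (-1)*(1), {r^3, r^9}: (-2)*(0), {r^4, r^8}: (-1)*(-1), {r^5, r^7}: (1)*(sqrt(3)), {s, sr^2, ...}: (0)*(0), {sr, sr^3, ...}: (0)*(0)
so (chi_6 * chi_9) takes values
  {e} -> 4, {r^6} -> -4, {r^1, r^11} -> -sqrt(3), {r^2, r^10} -> -1, {r^3, r^9} -> 0, {r^4, r^8} -> 1, {r^5, r^7} -> sqrt(3), {s, sr^2, ...} -> 0, {sr, sr^3, ...} -> 0.
Now take the inner product of this character with each irreducible chi from the table, <chi_6*chi_9, chi> = (1/24) sum_C |C| (chi_6*chi_9)(C) conj(chi(C)):
  <chi_6*chi_9, chi_1> = (1/24)[1*(4)*conj(1) + 1*(-4)*conj(1) + 2*(-sqrt(3))*conj(1) + 2*(-1)*conj(1) + 2*(0)*conj(1) + 2*(1)*conj(1) + 2*(sqrt(3))*conj(1) + 6*(0)*conj(1) + 6*(0)*conj(1)]
      = (1/24)[(4) + (-4) + (-2*sqrt(3)) + (-2) + (0) + (2) + (2*sqrt(3)) + (0) + (0)] = 0/24 = 0
  <chi_6*chi_9, chi_2> = (1/24)[1*(4)*conj(1) + 1*(-4)*conj(1) + 2*(-sqrt(3))*conj(1) + 2*(-1)*conj(1) + 2*(0)*conj(1) + 2*(1)*conj(1) + 2*(sqrt(3))*conj(1) + 6*(0)*conj(-1) + 6*(0)*conj(-1)]
      = (1/24)[(4) + (-4) + (-2*sqrt(3)) + (-2) + (0) + (2) + (2*sqrt(3)) + (0) + (0)] = 0/24 = 0
  <chi_6*chi_9, chi_3> = (1/24)[1*(4)*conj(1) + 1*(-4)*conj(1) + 2*(-sqrt(3))*conj(-1) + 2*(-1)*conj(1) + 2*(0)*conj(-1) + 2*(1)*conj(1) + 2*(sqrt(3))*conj(-1) + 6*(0)*conj(1) + 6*(0)*conj(-1)]
      = (1/24)[(4) + (-4) + (2*sqrt(3)) + (-2) + (0) + (2) + (-2*sqrt(3)) + (0) + (0)] = 0/24 = 0
  <chi_6*chi_9, chi_4> = (1/24)[1*(4)*conj(1) + 1*(-4)*conj(1) + 2*(-sqrt(3))*conj(-1) + 2*(-1)*conj(1) + 2*(0)*conj(-1) + 2*(1)*conj(1) + 2*(sqrt(3))*conj(-1) + 6*(0)*conj(-1) + 6*(0)*conj(1)]
      = (1/24)[(4) + (-4) + (2*sqrt(3)) + (-2) + (0) + (2) + (-2*sqrt(3)) + (0) + (0)] = 0/24 = 0
  <chi_6*chi_9, chi_5> = (1/24)[1*(4)*conj(2) + 1*(-4)*conj(-2) + 2*(-sqrt(3))*conj(sqrt(3)) + 2*(-1)*conj(1) + 2*(0)*conj(0) + 2*(1)*conj(-1) + 2*(sqrt(3))*conj(-sqrt(3)) + 6*(0)*conj(0) + 6*(0)*conj(0)]
      = (1/24)[(8) + (8) + (-6) + (-2) + (0) + (-2) + (-6) + (0) + (0)] = 0/24 = 0
  <chi_6*chi_9, chi_6> = (1/24)[1*(4)*conj(2) + 1*(-4)*conj(2) + 2*(-sqrt(3))*conj(1) + 2*(-1)*conj(-1) + 2*(0)*conj(-2) + 2*(1)*conj(-1) + 2*(sqrt(3))*conj(1) + 6*(0)*conj(0) + 6*(0)*conj(0)]
      = (1/24)[(8) + (-8) + (-2*sqrt(3)) + (2) + (0) + (-2) + (2*sqrt(3)) + (0) + (0)] = 0/24 = 0
  <chi_6*chi_9, chi_7> = (1/24)[1*(4)*conj(2) + 1*(-4)*conj(-2) + 2*(-sqrt(3))*conj(0) + 2*(-1)*conj(-2) + 2*(0)*conj(0) + 2*(1)*conj(2) + 2*(sqrt(3))*conj(0) + 6*(0)*conj(0) + 6*(0)*conj(0)]
      = (1/24)[(8) + (8) + (0) + (4) + (0) + (4) + (0) + (0) + (0)] = 24/24 = 1
  <chi_6*chi_9, chi_8> = (1/24)[1*(4)*conj(2) + 1*(-4)*conj(2) + 2*(-sqrt(3))*conj(-1) + 2*(-1)*conj(-1) + 2*(0)*conj(2) + 2*(1)*conj(-1) + 2*(sqrt(3))*conj(-1) + 6*(0)*conj(0) + 6*(0)*conj(0)]
      = (1/24)[(8) + (-8) + (2*sqrt(3)) + (2) + (0) + (-2) + (-2*sqrt(3)) + (0) + (0)] = 0/24 = 0
  <chi_6*chi_9, chi_9> = (1/24)[1*(4)*conj(2) + 1*(-4)*conj(-2) + 2*(-sqrt(3))*conj(-sqrt(3)) + 2*(-1)*conj(1) + 2*(0)*conj(0) + 2*(1)*conj(-1) + 2*(sqrt(3))*conj(sqrt(3)) + 6*(0)*conj(0) + 6*(0)*conj(0)]
      = (1/24)[(8) + (8) + (6) + (-2) + (0) + (-2) + (6) + (0) + (0)] = 24/24 = 1
Hence the multiplicities are chi_7: 1, chi_9: 1. Dimension check: dim(chi_6)*dim(chi_9) = 2*2 = 4 and sum (mult * dim) = 1*2 + 1*2 = 4.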